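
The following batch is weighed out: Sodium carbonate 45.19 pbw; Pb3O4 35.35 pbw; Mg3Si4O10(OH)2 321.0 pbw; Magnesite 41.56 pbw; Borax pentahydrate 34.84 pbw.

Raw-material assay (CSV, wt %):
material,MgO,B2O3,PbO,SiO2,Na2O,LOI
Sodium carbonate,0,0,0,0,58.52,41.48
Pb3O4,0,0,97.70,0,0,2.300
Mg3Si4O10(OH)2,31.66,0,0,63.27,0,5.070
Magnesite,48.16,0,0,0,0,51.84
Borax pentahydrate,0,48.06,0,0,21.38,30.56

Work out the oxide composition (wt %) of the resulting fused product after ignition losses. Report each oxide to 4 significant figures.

The whole derivation runs at exact precision at every stage. Values along the way appear rounded to 4 significant digits at each printed step — each reported figure takes just one rounding; the derived quantities, including glass mass, LOI, five oxide percentages, totals, yield, are computed from the weighed amounts at 409.9 pbw of glass in full precision, as set out in problem or answer.
Oxide masses out of the charge:
  MgO: 321.0·0.3166 + 41.56·0.4816 = 121.6 pbw
  B2O3: 34.84·0.4806 = 16.74 pbw
  PbO: 35.35·0.9770 = 34.54 pbw
  SiO2: 321.0·0.6327 = 203.1 pbw
  Na2O: 45.19·0.5852 + 34.84·0.2138 = 33.89 pbw
LOI: 45.19·0.4148 + 35.35·0.02300 + 321.0·0.05070 + 41.56·0.5184 + 34.84·0.3056 = 68.02 pbw
Glass = total batch minus LOI = 477.9 − 68.02 = 409.9 pbw (= the summed oxide contributions)
wt % = 100 × oxide mass / glass mass

Glass mass = 409.9 pbw (batch 477.9 − LOI 68.02).
Composition: MgO 29.68%, B2O3 4.085%, PbO 8.425%, SiO2 49.55%, Na2O 8.269%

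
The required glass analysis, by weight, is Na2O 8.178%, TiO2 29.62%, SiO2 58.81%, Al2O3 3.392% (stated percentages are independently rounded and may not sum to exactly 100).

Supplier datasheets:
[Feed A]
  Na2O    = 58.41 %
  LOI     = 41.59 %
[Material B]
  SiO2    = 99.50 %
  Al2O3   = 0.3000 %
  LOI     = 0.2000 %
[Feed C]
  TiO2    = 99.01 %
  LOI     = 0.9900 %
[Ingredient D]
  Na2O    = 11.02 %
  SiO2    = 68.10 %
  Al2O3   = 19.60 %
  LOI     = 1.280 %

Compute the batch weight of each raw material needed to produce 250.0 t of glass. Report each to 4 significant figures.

Each numeric step holds full float precision in every operation — rounding to 4 significant figures applies to every working value as printed. Each reported figure is rounded exactly once — all derived quantities are re-derived at full precision (yield, LOI, net glass mass, the four compositions, totals) from the weighed amounts per 250.0 t of glass as set out in the problem or the answer.
Target masses of each oxide per 250.0 t glass:
  Na2O: 8.178% × 250.0 = 20.45 t
  TiO2: 29.62% × 250.0 = 74.05 t
  SiO2: 58.81% × 250.0 = 147.0 t
  Al2O3: 3.392% × 250.0 = 8.480 t
Mass-balance tally per oxide per the reported batch figures, at the basis given (summed amounts equal target values given rounding of the digits):
  Na2O: 27.18·0.5841 + 41.44·0.1102 = 20.44 t (target 20.45 t)
  TiO2: 74.79·0.9901 = 74.05 t (target 74.05 t)
  SiO2: 119.4·0.9950 + 41.44·0.6810 = 147.0 t (target 147.0 t)
  Al2O3: 119.4·0.003000 + 41.44·0.1960 = 8.480 t (target 8.480 t)
Glass mass check: batch Σ − ignition loss = 250.0 t (the Σ of target masses is 250.0 t; versus the stated basis of 250.0 t — deltas are rounding alone).
Whole-batch sum: Σ batch = 262.8 t; Σ batch·LOI gives LOI loss = 12.81 t; yield = glass ÷ total batch = 95.12%.

Batch per 250.0 t glass:
  Feed A: 27.18 t
  Material B: 119.4 t
  Feed C: 74.79 t
  Ingredient D: 41.44 t
Total batch = 262.8 t; LOI loss = 12.81 t; yield = 95.12%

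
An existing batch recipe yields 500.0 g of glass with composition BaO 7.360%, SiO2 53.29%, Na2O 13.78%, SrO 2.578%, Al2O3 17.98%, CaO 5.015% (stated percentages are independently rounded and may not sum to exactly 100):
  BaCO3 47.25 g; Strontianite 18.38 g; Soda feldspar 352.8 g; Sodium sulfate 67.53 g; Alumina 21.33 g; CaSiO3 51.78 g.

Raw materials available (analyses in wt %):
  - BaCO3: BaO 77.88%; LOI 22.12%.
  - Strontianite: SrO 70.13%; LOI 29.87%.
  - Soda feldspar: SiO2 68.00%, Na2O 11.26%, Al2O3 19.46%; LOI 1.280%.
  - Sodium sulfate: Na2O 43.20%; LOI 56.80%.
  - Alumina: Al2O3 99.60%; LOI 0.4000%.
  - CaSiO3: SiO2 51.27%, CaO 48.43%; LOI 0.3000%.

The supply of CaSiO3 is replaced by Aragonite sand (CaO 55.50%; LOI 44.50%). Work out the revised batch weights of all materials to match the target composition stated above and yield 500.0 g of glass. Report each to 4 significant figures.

All internal work holds full precision end to end. Intermediates are displayed, rounded to four significant figures, across the worked steps. Each reported figure is rounded exactly once — derived quantities are computed starting from the weights at 500.0 g of glass in full precision (LOI, net glass mass, totals, yield, six oxide percentages), exactly as shown in problem or answer.
Target masses of each oxide per 500.0 g glass:
  BaO: 7.360% × 500.0 = 36.80 g
  SiO2: 53.29% × 500.0 = 266.4 g
  Na2O: 13.78% × 500.0 = 68.90 g
  SrO: 2.578% × 500.0 = 12.89 g
  Al2O3: 17.98% × 500.0 = 89.90 g
  CaO: 5.015% × 500.0 = 25.08 g
Per-oxide balance check applying the batch weights above, per the basis as stated (every target is met by its sum inside rounding margins):
  BaO: 47.25·0.7788 = 36.80 g (target 36.80 g)
  SiO2: 391.8·0.6800 = 266.4 g (target 266.4 g)
  Na2O: 391.8·0.1126 + 57.36·0.4320 = 68.90 g (target 68.90 g)
  SrO: 18.38·0.7013 = 12.89 g (target 12.89 g)
  Al2O3: 391.8·0.1946 + 13.70·0.9960 = 89.89 g (target 89.90 g)
  CaO: 45.18·0.5550 = 25.07 g (target 25.08 g)
Glass-mass bookkeeping: batch Σ − ignition loss = 500.0 g (the targets, summed, come to 500.0 g; versus the stated basis of 500.0 g — rounding explains the deltas).
Batch total: Σ batch = 573.7 g; LOI removed, Σ of batch·LOI: 73.70 g; as yield: glass ÷ batch → 87.15%.

Revised batch per 500.0 g glass:
  BaCO3: 47.25 g
  Strontianite: 18.38 g
  Soda feldspar: 391.8 g
  Sodium sulfate: 57.36 g
  Alumina: 13.70 g
  Aragonite sand: 45.18 g
Total batch = 573.7 g; LOI loss = 73.70 g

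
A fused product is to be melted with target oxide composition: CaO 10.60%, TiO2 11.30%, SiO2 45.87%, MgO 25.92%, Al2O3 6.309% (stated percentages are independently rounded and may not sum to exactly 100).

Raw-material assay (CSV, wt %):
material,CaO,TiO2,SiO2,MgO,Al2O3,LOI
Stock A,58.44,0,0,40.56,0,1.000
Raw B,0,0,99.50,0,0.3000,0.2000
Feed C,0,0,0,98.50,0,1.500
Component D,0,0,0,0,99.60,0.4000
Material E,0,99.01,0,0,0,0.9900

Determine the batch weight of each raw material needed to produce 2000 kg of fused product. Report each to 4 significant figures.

Batch per 2000 kg fused product:
  Stock A: 362.8 kg
  Raw B: 922.0 kg
  Feed C: 376.9 kg
  Component D: 123.9 kg
  Material E: 228.3 kg
Total batch = 2014 kg; LOI loss = 13.88 kg; yield = 99.31%

The whole derivation runs at full precision from first step to last; in-progress results are displayed, with 4-significant-figure rounding, between the steps; each reported figure is rounded exactly once — the derived quantities are rebuilt from the weighed amounts for 2000 kg of glass in full float precision (the totals, yield, ignition loss, five oxide percentages, glass mass), exactly as printed in question or answer.
Target masses of each oxide per 2000 kg fused product:
  CaO: 10.60% × 2000 = 212.0 kg
  TiO2: 11.30% × 2000 = 226.0 kg
  SiO2: 45.87% × 2000 = 917.4 kg
  MgO: 25.92% × 2000 = 518.4 kg
  Al2O3: 6.309% × 2000 = 126.2 kg
Oxide-by-oxide audit from the weights as reported, under the basis named above (every target is met by its sum inside rounding margins):
  CaO: 362.8·0.5844 = 212.0 kg (target 212.0 kg)
  TiO2: 228.3·0.9901 = 226.0 kg (target 226.0 kg)
  SiO2: 922.0·0.9950 = 917.4 kg (target 917.4 kg)
  MgO: 362.8·0.4056 + 376.9·0.9850 = 518.4 kg (target 518.4 kg)
  Al2O3: 922.0·0.003000 + 123.9·0.9960 = 126.2 kg (target 126.2 kg)
Mass balance on the glass: total batch − LOI = 2000 kg (the targets, summed, come to 2000 kg; stated basis 2000 kg — any gap is answer rounding).
Batch grand total — Σ batch = 2014 kg; ignition loss, Σ(batch × LOI) = 13.88 kg; yield, glass over the total, = 99.31%.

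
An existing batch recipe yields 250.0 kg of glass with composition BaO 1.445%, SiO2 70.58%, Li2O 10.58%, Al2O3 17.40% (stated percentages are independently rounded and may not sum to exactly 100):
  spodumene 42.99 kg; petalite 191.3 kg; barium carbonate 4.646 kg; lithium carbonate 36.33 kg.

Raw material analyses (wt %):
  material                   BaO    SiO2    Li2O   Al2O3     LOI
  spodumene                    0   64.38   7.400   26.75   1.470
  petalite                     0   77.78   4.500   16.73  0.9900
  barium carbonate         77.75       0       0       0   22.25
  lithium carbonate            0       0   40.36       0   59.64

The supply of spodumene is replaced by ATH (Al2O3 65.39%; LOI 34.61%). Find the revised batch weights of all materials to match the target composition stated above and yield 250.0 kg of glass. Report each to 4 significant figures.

Revised batch per 250.0 kg glass:
  ATH: 8.482 kg
  petalite: 226.9 kg
  barium carbonate: 4.646 kg
  lithium carbonate: 40.24 kg
Total batch = 280.3 kg; LOI loss = 30.21 kg

The intermediate values appear, rounded to four significant digits, alongside each step — all arithmetic keeps full precision at each step; each reported figure takes a single rounding. Derived quantities, including the yield, ignition loss, the four compositions, totals, net glass mass, are carried from the batch weights at 250.0 kg of glass in full precision, as they appear in question or answer.
Target masses of each oxide per 250.0 kg glass:
  BaO: 1.445% × 250.0 = 3.612 kg
  SiO2: 70.58% × 250.0 = 176.4 kg
  Li2O: 10.58% × 250.0 = 26.45 kg
  Al2O3: 17.40% × 250.0 = 43.50 kg
Checking each oxide sum using the reported weights, versus the basis set out (every target is met by its sum modulo rounding of the values):
  BaO: 4.646·0.7775 = 3.612 kg (target 3.612 kg)
  SiO2: 226.9·0.7778 = 176.5 kg (target 176.4 kg)
  Li2O: 226.9·0.04500 + 40.24·0.4036 = 26.45 kg (target 26.45 kg)
  Al2O3: 8.482·0.6539 + 226.9·0.1673 = 43.51 kg (target 43.50 kg)
Consistency of the glass mass: batch Σ − ignition loss = 250.1 kg (the targets, summed, come to 250.0 kg; against the stated basis, 250.0 kg — deltas are rounding alone).
Batch grand total — Σ batch = 280.3 kg; Σ batch·LOI gives LOI loss = 30.21 kg; yield, glass over the total, = 89.22%.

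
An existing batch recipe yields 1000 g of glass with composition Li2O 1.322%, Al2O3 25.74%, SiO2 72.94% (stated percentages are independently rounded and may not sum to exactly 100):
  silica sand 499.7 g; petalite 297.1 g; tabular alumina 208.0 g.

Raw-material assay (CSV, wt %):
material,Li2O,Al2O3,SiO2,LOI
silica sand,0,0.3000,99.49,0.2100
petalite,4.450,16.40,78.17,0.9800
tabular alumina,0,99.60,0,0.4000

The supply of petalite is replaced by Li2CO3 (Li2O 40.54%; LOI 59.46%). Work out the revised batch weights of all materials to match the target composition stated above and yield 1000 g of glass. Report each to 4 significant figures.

Revised batch per 1000 g glass:
  silica sand: 733.1 g
  Li2CO3: 32.61 g
  tabular alumina: 256.2 g
Total batch = 1022 g; LOI loss = 21.95 g

Every computation runs at exact precision end to end — values along the way appear rounded off to 4 significant digits on the page. Each reported value undergoes a single rounding — derived quantities (the yield, net glass mass, the three compositions, LOI, the totals) are carried from the batch weights per 1000 g of glass in full precision, exactly as printed in the question or the answer.
The oxide mass targets at 1000 g glass:
  Li2O: 1.322% × 1000 = 13.22 g
  Al2O3: 25.74% × 1000 = 257.4 g
  SiO2: 72.94% × 1000 = 729.4 g
Verifying the oxide balance on the weights just shown, per the basis as stated (every target is met by its sum exact up to rounding of places):
  Li2O: 32.61·0.4054 = 13.22 g (target 13.22 g)
  Al2O3: 733.1·0.003000 + 256.2·0.9960 = 257.4 g (target 257.4 g)
  SiO2: 733.1·0.9949 = 729.4 g (target 729.4 g)
Auditing the glass mass value: batch Σ − ignition loss = 1000 g (oxide target masses add up to 1000 g; with the basis standing at 1000 g — differing by rounding only).
Summing the batch: Σ batch = 1022 g; the LOI term Σ batch·LOI equals 21.95 g; as yield: glass ÷ batch → 97.85%.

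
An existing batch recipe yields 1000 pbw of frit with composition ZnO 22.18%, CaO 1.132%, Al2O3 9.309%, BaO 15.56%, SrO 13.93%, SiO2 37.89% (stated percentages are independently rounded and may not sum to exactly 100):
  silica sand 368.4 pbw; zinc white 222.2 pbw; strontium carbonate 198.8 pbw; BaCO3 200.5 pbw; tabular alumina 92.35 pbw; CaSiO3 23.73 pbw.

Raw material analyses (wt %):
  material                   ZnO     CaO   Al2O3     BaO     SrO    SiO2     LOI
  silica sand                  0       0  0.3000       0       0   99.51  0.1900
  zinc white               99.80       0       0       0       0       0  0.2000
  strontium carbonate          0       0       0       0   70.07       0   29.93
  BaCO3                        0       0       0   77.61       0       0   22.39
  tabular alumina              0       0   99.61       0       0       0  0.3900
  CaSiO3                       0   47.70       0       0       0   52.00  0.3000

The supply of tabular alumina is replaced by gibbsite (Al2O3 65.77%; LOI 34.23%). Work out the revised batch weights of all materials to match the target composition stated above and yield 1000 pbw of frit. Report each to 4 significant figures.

All arithmetic carries full precision in all steps. Values along the way are printed rounded to four significant figures; every reported result includes exactly one rounding — derived quantities are recomputed in exact precision (net glass mass, totals, the yield, ignition loss, the six compositions) using the weight values for 1000 pbw of glass as set out in either problem or answer.
Oxide-by-oxide targets in 1000 pbw frit:
  ZnO: 22.18% × 1000 = 221.8 pbw
  CaO: 1.132% × 1000 = 11.32 pbw
  Al2O3: 9.309% × 1000 = 93.09 pbw
  BaO: 15.56% × 1000 = 155.6 pbw
  SrO: 13.93% × 1000 = 139.3 pbw
  SiO2: 37.89% × 1000 = 378.9 pbw
Mass-balance tally per oxide working from each reported weight, under the basis named above (every target is met by its sum modulo rounding of the values):
  ZnO: 222.2·0.9980 = 221.8 pbw (target 221.8 pbw)
  CaO: 23.73·0.4770 = 11.32 pbw (target 11.32 pbw)
  Al2O3: 368.4·0.003000 + 139.9·0.6577 = 93.12 pbw (target 93.09 pbw)
  BaO: 200.5·0.7761 = 155.6 pbw (target 155.6 pbw)
  SrO: 198.8·0.7007 = 139.3 pbw (target 139.3 pbw)
  SiO2: 368.4·0.9951 + 23.73·0.5200 = 378.9 pbw (target 378.9 pbw)
The glass-mass cross-check: total batch − LOI = 1000 pbw (per-oxide target masses sum to 1000 pbw; basis as stated: 1000 pbw — differing by rounding only).
Adding the batch up: Σ batch = 1154 pbw; LOI loss = Σ batch·LOI = 153.5 pbw; yield: glass divided by total = 86.69%.

Revised batch per 1000 pbw frit:
  silica sand: 368.4 pbw
  zinc white: 222.2 pbw
  strontium carbonate: 198.8 pbw
  BaCO3: 200.5 pbw
  gibbsite: 139.9 pbw
  CaSiO3: 23.73 pbw
Total batch = 1154 pbw; LOI loss = 153.5 pbw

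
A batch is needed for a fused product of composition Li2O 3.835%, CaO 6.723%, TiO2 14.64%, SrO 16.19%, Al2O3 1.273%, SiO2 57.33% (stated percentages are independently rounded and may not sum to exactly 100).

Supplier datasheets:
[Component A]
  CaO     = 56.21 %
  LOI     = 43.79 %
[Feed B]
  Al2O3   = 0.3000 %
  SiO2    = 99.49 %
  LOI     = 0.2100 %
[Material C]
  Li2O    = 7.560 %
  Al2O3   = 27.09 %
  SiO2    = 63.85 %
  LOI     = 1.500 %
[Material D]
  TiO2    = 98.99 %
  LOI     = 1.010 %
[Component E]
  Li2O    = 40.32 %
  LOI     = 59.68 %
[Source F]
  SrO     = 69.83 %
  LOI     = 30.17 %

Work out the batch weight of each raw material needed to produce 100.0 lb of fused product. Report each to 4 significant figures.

Batch per 100.0 lb fused product:
  Component A: 11.96 lb
  Feed B: 55.00 lb
  Material C: 4.090 lb
  Material D: 14.79 lb
  Component E: 8.745 lb
  Source F: 23.18 lb
Total batch = 117.8 lb; LOI loss = 17.78 lb; yield = 84.91%

In-progress results are displayed rounded to 4 significant digits as written — all arithmetic keeps exact precision from first step to last; each reported value undergoes a single rounding — the derived quantities (the six compositions, totals, net glass mass, ignition loss, yield) are carried at full precision from the batch weights per 100.0 lb of glass as quoted within the problem or the answer.
The oxide mass targets at 100.0 lb fused product:
  Li2O: 3.835% × 100.0 = 3.835 lb
  CaO: 6.723% × 100.0 = 6.723 lb
  TiO2: 14.64% × 100.0 = 14.64 lb
  SrO: 16.19% × 100.0 = 16.19 lb
  Al2O3: 1.273% × 100.0 = 1.273 lb
  SiO2: 57.33% × 100.0 = 57.33 lb
Mass-balance tally per oxide on the weights just shown, under the basis named above (target by target, the sums agree inside rounding margins):
  Li2O: 4.090·0.07560 + 8.745·0.4032 = 3.835 lb (target 3.835 lb)
  CaO: 11.96·0.5621 = 6.723 lb (target 6.723 lb)
  TiO2: 14.79·0.9899 = 14.64 lb (target 14.64 lb)
  SrO: 23.18·0.6983 = 16.19 lb (target 16.19 lb)
  Al2O3: 55.00·0.003000 + 4.090·0.2709 = 1.273 lb (target 1.273 lb)
  SiO2: 55.00·0.9949 + 4.090·0.6385 = 57.33 lb (target 57.33 lb)
Glass mass check: total charge less LOI = 99.99 lb (the targets, summed, come to 99.99 lb; with the basis standing at 100.0 lb — rounding explains the deltas).
Whole-batch sum: Σ batch = 117.8 lb; Σ batch·LOI gives LOI loss = 17.78 lb; yield: glass divided by total = 84.91%.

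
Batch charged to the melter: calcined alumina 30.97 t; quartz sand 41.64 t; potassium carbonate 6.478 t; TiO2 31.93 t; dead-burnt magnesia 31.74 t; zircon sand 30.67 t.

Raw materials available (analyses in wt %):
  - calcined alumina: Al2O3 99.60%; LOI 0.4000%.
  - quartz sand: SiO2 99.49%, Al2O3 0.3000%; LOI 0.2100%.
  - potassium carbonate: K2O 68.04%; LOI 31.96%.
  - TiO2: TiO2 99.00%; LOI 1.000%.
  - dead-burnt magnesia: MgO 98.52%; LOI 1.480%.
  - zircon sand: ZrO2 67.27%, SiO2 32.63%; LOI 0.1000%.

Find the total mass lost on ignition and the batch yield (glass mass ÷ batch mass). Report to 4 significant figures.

LOI loss = 3.101 t; glass = 170.3 t; yield = 98.21%

The whole derivation maintains full precision throughout; in-progress results appear, rounded to 4 significant digits, in the working — every reported figure receives exactly one rounding; all derived quantities (net glass mass, the six compositions, yield, ignition loss, the totals) are rebuilt using the weight values per 170.3 t of glass in full float precision, exactly as shown in the problem or the answer.
Loss on ignition, line by line:
  calcined alumina: 30.97 × 0.004000 = 0.1239 t
  quartz sand: 41.64 × 0.002100 = 0.08744 t
  potassium carbonate: 6.478 × 0.3196 = 2.070 t
  TiO2: 31.93 × 0.01000 = 0.3193 t
  dead-burnt magnesia: 31.74 × 0.01480 = 0.4698 t
  zircon sand: 30.67 × 0.001000 = 0.03067 t
Total LOI = 3.101 t
Glass = batch − LOI = 173.4 − 3.101 = 170.3 t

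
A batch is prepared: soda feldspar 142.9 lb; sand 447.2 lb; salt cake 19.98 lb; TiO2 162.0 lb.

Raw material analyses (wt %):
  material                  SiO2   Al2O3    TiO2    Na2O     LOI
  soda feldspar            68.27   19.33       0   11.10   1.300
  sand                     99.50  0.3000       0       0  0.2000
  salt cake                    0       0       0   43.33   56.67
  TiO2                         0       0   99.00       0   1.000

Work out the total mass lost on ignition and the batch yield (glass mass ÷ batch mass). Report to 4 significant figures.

LOI loss = 15.69 lb; glass = 756.4 lb; yield = 97.97%

All internal work keeps full float precision through the solve; in-progress results are displayed rounded off to 4 significant digits in the working — every reported result is rounded once only; all derived quantities, including yield, LOI, glass mass, the four compositions, totals, are re-derived starting from the weights per 756.4 lb of glass in exact precision as written in question or answer.
Per-material ignition loss:
  soda feldspar: 142.9 × 0.01300 = 1.858 lb
  sand: 447.2 × 0.002000 = 0.8944 lb
  salt cake: 19.98 × 0.5667 = 11.32 lb
  TiO2: 162.0 × 0.01000 = 1.620 lb
Total LOI = 15.69 lb
Glass = batch − LOI = 772.1 − 15.69 = 756.4 lb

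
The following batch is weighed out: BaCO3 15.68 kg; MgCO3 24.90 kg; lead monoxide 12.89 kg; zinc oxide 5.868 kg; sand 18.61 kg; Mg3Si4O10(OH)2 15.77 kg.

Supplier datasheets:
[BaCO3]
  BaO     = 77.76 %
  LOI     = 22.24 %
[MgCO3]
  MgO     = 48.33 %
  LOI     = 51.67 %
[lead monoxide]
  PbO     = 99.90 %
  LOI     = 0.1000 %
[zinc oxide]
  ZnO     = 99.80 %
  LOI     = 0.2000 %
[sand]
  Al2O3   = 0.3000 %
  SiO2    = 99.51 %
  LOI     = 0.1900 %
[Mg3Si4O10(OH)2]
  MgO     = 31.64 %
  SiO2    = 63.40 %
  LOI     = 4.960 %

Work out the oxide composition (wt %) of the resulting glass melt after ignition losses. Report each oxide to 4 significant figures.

The working math carries exact precision in every operation. Values along the way are displayed, rounded to 4 significant digits, across the worked steps; each reported figure undergoes a single rounding — the derived quantities (glass mass, ignition loss, six oxide percentages, yield, totals) are recomputed using the weight values per 76.52 kg of glass at full float precision, as set out in the problem or the answer.
Mass of each oxide from the mix:
  Al2O3: 18.61·0.003000 = 0.05583 kg
  PbO: 12.89·0.9990 = 12.88 kg
  MgO: 24.90·0.4833 + 15.77·0.3164 = 17.02 kg
  BaO: 15.68·0.7776 = 12.19 kg
  SiO2: 18.61·0.9951 + 15.77·0.6340 = 28.52 kg
  ZnO: 5.868·0.9980 = 5.856 kg
LOI: 15.68·0.2224 + 24.90·0.5167 + 12.89·0.001000 + 5.868·0.002000 + 18.61·0.001900 + 15.77·0.04960 = 17.20 kg
batch − LOI leaves glass = 93.72 − 17.20 = 76.52 kg (the oxide masses sum to this)
percent share: oxide ÷ glass, ×100

Glass mass = 76.52 kg (batch 93.72 − LOI 17.20).
Composition: Al2O3 0.07296%, PbO 16.83%, MgO 22.25%, BaO 15.93%, SiO2 37.27%, ZnO 7.653%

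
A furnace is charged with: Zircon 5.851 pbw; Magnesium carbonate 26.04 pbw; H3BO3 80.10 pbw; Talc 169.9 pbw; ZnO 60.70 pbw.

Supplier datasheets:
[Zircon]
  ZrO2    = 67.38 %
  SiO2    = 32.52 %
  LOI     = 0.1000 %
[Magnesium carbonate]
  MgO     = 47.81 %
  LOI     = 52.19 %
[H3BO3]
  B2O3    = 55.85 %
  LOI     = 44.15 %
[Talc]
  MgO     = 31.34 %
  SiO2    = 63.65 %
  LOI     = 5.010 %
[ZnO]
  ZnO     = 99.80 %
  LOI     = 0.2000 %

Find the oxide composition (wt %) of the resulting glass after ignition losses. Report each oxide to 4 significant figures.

Glass mass = 285.0 pbw (batch 342.6 − LOI 57.59).
Composition: B2O3 15.70%, MgO 23.05%, ZrO2 1.383%, SiO2 38.61%, ZnO 21.26%

The intermediate values are displayed, rounded to four significant figures, at each printed step — the whole derivation keeps full float precision through every step — each reported number takes just one rounding — the derived quantities, including the totals, glass mass, the five compositions, the yield, ignition loss, are computed starting from the weights for 285.0 pbw of glass at full precision precisely as stated by question or answer.
Oxide-by-oxide delivered mass:
  B2O3: 80.10·0.5585 = 44.74 pbw
  MgO: 26.04·0.4781 + 169.9·0.3134 = 65.70 pbw
  ZrO2: 5.851·0.6738 = 3.942 pbw
  SiO2: 5.851·0.3252 + 169.9·0.6365 = 110.0 pbw
  ZnO: 60.70·0.9980 = 60.58 pbw
LOI: 5.851·0.001000 + 26.04·0.5219 + 80.10·0.4415 + 169.9·0.05010 + 60.70·0.002000 = 57.59 pbw
Net of LOI, the glass mass = 342.6 − 57.59 = 285.0 pbw (= the summed oxide contributions)
wt % = oxide mass / glass mass × 100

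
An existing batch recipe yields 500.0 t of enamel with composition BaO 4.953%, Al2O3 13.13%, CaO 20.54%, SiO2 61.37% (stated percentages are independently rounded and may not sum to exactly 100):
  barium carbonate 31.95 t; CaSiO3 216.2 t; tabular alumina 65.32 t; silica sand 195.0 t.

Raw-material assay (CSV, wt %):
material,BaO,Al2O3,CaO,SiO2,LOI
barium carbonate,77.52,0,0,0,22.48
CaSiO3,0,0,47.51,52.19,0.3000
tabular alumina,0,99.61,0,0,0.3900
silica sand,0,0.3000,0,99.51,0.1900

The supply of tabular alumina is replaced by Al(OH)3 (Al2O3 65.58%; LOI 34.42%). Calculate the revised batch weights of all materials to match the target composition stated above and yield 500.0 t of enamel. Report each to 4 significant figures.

Revised batch per 500.0 t enamel:
  barium carbonate: 31.95 t
  CaSiO3: 216.2 t
  Al(OH)3: 99.21 t
  silica sand: 195.0 t
Total batch = 542.4 t; LOI loss = 42.35 t

All internal work runs at exact precision all the way through; the intermediate values are printed (rounded to four significant digits) alongside each step; every reported result includes exactly one rounding; all derived quantities (yield, ignition loss, glass mass, four oxide percentages, totals) are rebuilt using the weight values at 500.0 t of glass in full float precision, exactly as shown in the problem or the answer.
Per-oxide target masses for 500.0 t enamel:
  BaO: 4.953% × 500.0 = 24.76 t
  Al2O3: 13.13% × 500.0 = 65.65 t
  CaO: 20.54% × 500.0 = 102.7 t
  SiO2: 61.37% × 500.0 = 306.8 t
Checking each oxide sum using the reported weights, for the quoted basis mass (delivered sums recover each target once rounding is allowed for):
  BaO: 31.95·0.7752 = 24.77 t (target 24.76 t)
  Al2O3: 99.21·0.6558 + 195.0·0.003000 = 65.65 t (target 65.65 t)
  CaO: 216.2·0.4751 = 102.7 t (target 102.7 t)
  SiO2: 216.2·0.5219 + 195.0·0.9951 = 306.9 t (target 306.8 t)
Mass balance on the glass: total batch − LOI = 500.0 t (the targets, summed, come to 500.0 t; basis as stated: 500.0 t — a pure rounding effect).
Total batch = Σ batch = 542.4 t; ignition loss, Σ(batch × LOI) = 42.35 t; the yield ratio, glass ÷ batch: 92.19%.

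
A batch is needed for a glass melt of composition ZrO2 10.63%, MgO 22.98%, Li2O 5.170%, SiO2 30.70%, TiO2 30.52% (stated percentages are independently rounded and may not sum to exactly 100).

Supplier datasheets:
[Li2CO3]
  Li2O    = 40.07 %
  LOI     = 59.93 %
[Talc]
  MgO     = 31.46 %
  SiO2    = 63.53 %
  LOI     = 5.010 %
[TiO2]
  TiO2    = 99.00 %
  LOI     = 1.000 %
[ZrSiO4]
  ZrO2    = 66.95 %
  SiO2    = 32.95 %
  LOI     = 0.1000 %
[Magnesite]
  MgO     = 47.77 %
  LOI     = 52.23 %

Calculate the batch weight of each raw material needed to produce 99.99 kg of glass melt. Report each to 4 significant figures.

Each numeric step carries full precision throughout. Mid-chain values appear rounded to 4 significant figures in the working; each reported figure is rounded once only — all derived quantities are rebuilt using the weight values on 99.99 kg of glass at exact precision (net glass mass, ignition loss, yield, the totals, five oxide percentages), as quoted within problem or answer.
Target masses of each oxide per 99.99 kg glass melt:
  ZrO2: 10.63% × 99.99 = 10.63 kg
  MgO: 22.98% × 99.99 = 22.98 kg
  Li2O: 5.170% × 99.99 = 5.169 kg
  SiO2: 30.70% × 99.99 = 30.70 kg
  TiO2: 30.52% × 99.99 = 30.52 kg
Verifying the oxide balance applying the batch weights above, at the basis given (delivered sums recover each target up to rounding of the answer):
  ZrO2: 15.88·0.6695 = 10.63 kg (target 10.63 kg)
  MgO: 40.08·0.3146 + 21.70·0.4777 = 22.98 kg (target 22.98 kg)
  Li2O: 12.90·0.4007 = 5.169 kg (target 5.169 kg)
  SiO2: 40.08·0.6353 + 15.88·0.3295 = 30.70 kg (target 30.70 kg)
  TiO2: 30.83·0.9900 = 30.52 kg (target 30.52 kg)
Glass-mass closure: net batch after ignition = 99.99 kg (targets for the oxides total 99.99 kg; basis as stated: 99.99 kg — deltas are rounding alone).
Whole-batch sum: Σ batch = 121.4 kg; Σ batch·LOI gives LOI loss = 21.40 kg; yield = glass ÷ total batch = 82.37%.

Batch per 99.99 kg glass melt:
  Li2CO3: 12.90 kg
  Talc: 40.08 kg
  TiO2: 30.83 kg
  ZrSiO4: 15.88 kg
  Magnesite: 21.70 kg
Total batch = 121.4 kg; LOI loss = 21.40 kg; yield = 82.37%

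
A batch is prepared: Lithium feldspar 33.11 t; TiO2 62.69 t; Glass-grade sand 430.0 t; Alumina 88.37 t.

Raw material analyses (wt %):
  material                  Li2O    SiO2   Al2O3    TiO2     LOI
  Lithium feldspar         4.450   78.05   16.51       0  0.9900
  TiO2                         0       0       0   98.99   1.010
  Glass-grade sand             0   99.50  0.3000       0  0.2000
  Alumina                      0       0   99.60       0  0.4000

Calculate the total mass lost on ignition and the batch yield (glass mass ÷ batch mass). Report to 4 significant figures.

LOI loss = 2.174 t; glass = 612.0 t; yield = 99.65%

Intermediates are displayed (rounded to four significant figures) at each printed step. The whole derivation carries exact precision end to end — each reported number sees exactly one rounding. The derived quantities, which include glass mass, the four compositions, the totals, LOI, the yield, are recomputed in full precision, as quoted within either problem or answer, from the batch weights for 612.0 t of glass.
Per-material ignition loss:
  Lithium feldspar: 33.11 × 0.009900 = 0.3278 t
  TiO2: 62.69 × 0.01010 = 0.6332 t
  Glass-grade sand: 430.0 × 0.002000 = 0.8600 t
  Alumina: 88.37 × 0.004000 = 0.3535 t
Total LOI = 2.174 t
Glass = batch − LOI = 614.2 − 2.174 = 612.0 t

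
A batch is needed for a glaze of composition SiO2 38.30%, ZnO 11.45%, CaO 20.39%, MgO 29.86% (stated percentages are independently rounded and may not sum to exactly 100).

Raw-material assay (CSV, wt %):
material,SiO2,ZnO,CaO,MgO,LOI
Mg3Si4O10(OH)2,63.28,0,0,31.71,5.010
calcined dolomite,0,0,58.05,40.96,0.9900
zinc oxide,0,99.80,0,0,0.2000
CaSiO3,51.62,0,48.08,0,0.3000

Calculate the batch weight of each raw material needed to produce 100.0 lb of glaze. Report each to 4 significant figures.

The whole derivation maintains full float precision at each step. Mid-chain values are printed with 4-significant-figure rounding in the printout — every reported figure is rounded a single time — the derived quantities (LOI, glass mass, the four compositions, yield, the totals) are recomputed starting from the weights at 100.0 lb of glass in full precision precisely as stated by the problem or the answer.
Oxide-by-oxide targets in 100.0 lb glaze:
  SiO2: 38.30% × 100.0 = 38.30 lb
  ZnO: 11.45% × 100.0 = 11.45 lb
  CaO: 20.39% × 100.0 = 20.39 lb
  MgO: 29.86% × 100.0 = 29.86 lb
Sums-versus-targets review on the weights just shown, against the basis in use (oxide sums agree with the targets once rounding is allowed for):
  SiO2: 55.45·0.6328 + 6.221·0.5162 = 38.30 lb (target 38.30 lb)
  ZnO: 11.47·0.9980 = 11.45 lb (target 11.45 lb)
  CaO: 29.97·0.5805 + 6.221·0.4808 = 20.39 lb (target 20.39 lb)
  MgO: 55.45·0.3171 + 29.97·0.4096 = 29.86 lb (target 29.86 lb)
Glass-mass bookkeeping: batch Σ − ignition loss = 99.99 lb (per-oxide target masses sum to 100.0 lb; with the basis standing at 100.0 lb — gaps are rounding artifacts).
Summing the batch: Σ batch = 103.1 lb; the LOI term Σ batch·LOI equals 3.116 lb; as yield: glass ÷ batch → 96.98%.

Batch per 100.0 lb glaze:
  Mg3Si4O10(OH)2: 55.45 lb
  calcined dolomite: 29.97 lb
  zinc oxide: 11.47 lb
  CaSiO3: 6.221 lb
Total batch = 103.1 lb; LOI loss = 3.116 lb; yield = 96.98%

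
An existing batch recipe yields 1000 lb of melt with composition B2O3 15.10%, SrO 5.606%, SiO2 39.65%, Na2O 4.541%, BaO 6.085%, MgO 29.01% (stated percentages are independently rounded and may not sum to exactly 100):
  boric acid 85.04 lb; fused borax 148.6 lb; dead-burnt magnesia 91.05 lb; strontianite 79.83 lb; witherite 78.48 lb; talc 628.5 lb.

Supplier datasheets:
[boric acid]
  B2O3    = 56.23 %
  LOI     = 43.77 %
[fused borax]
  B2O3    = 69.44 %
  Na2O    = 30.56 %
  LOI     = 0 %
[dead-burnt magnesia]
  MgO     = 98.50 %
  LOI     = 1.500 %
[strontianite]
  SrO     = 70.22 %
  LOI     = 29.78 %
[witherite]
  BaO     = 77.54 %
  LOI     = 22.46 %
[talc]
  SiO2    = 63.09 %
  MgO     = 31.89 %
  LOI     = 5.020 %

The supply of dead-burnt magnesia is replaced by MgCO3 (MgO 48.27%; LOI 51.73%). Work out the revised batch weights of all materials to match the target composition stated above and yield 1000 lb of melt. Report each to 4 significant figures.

Values along the way appear rounded off to 4 significant digits in the working; full float precision is maintained throughout; a single rounding finalizes each reported result; the derived quantities, which include glass mass, six oxide percentages, the yield, ignition loss, totals, are carried at full float precision, exactly as shown in either problem or answer, from the weighed amounts at 1000 lb of glass.
Target masses of each oxide per 1000 lb melt:
  B2O3: 15.10% × 1000 = 151.0 lb
  SrO: 5.606% × 1000 = 56.06 lb
  SiO2: 39.65% × 1000 = 396.5 lb
  Na2O: 4.541% × 1000 = 45.41 lb
  BaO: 6.085% × 1000 = 60.85 lb
  MgO: 29.01% × 1000 = 290.1 lb
Sums-versus-targets review per the reported batch figures, per the basis as stated (sums match the target masses modulo rounding of the values):
  B2O3: 85.04·0.5623 + 148.6·0.6944 = 151.0 lb (target 151.0 lb)
  SrO: 79.83·0.7022 = 56.06 lb (target 56.06 lb)
  SiO2: 628.5·0.6309 = 396.5 lb (target 396.5 lb)
  Na2O: 148.6·0.3056 = 45.41 lb (target 45.41 lb)
  BaO: 78.48·0.7754 = 60.85 lb (target 60.85 lb)
  MgO: 185.8·0.4827 + 628.5·0.3189 = 290.1 lb (target 290.1 lb)
Glass-mass closure: the batch minus its LOI: 1000 lb (targets for the oxides total 999.9 lb; with the basis standing at 1000 lb — gaps are rounding artifacts).
Adding the batch up: Σ batch = 1206 lb; Σ batch·LOI gives LOI loss = 206.3 lb; the yield ratio, glass ÷ batch: 82.90%.

Revised batch per 1000 lb melt:
  boric acid: 85.04 lb
  fused borax: 148.6 lb
  MgCO3: 185.8 lb
  strontianite: 79.83 lb
  witherite: 78.48 lb
  talc: 628.5 lb
Total batch = 1206 lb; LOI loss = 206.3 lb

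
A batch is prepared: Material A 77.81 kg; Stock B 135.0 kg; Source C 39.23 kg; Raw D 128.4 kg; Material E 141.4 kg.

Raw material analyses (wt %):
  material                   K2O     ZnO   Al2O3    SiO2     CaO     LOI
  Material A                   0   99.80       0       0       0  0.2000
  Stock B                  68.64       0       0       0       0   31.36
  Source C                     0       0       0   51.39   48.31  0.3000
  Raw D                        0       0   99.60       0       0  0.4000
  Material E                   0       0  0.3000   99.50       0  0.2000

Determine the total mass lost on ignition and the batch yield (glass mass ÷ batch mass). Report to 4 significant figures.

Values along the way are rounded to 4 significant digits when quoted; all internal work holds full precision all the way through — exactly one rounding goes into each reported figure — all derived quantities (yield, the totals, glass mass, LOI, five oxide percentages) are re-derived at exact precision using the weight values per 478.4 kg of glass, as written in the problem or answer text.
LOI of each material in turn:
  Material A: 77.81 × 0.002000 = 0.1556 kg
  Stock B: 135.0 × 0.3136 = 42.34 kg
  Source C: 39.23 × 0.003000 = 0.1177 kg
  Raw D: 128.4 × 0.004000 = 0.5136 kg
  Material E: 141.4 × 0.002000 = 0.2828 kg
Total LOI = 43.41 kg
Glass = batch − LOI = 521.8 − 43.41 = 478.4 kg

LOI loss = 43.41 kg; glass = 478.4 kg; yield = 91.68%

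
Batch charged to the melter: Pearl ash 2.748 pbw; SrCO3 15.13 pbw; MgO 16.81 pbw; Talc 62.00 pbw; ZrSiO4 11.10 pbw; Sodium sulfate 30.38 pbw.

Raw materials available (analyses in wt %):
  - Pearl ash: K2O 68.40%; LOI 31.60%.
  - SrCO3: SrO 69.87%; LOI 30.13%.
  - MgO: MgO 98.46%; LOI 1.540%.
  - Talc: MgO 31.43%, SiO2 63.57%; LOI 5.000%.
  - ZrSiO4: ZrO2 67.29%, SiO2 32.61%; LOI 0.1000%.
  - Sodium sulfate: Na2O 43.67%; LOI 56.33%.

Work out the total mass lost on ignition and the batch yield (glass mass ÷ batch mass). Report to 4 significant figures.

LOI loss = 25.91 pbw; glass = 112.3 pbw; yield = 81.25%

The intermediate values are printed rounded to four significant figures — the working math holds full float precision at every stage. Each reported figure receives exactly one rounding. All derived quantities (the totals, LOI, yield, six oxide percentages, glass mass) are computed in full float precision using the weight values at 112.3 pbw of glass precisely as stated by the problem or the answer.
Material-by-material LOI:
  Pearl ash: 2.748 × 0.3160 = 0.8684 pbw
  SrCO3: 15.13 × 0.3013 = 4.559 pbw
  MgO: 16.81 × 0.01540 = 0.2589 pbw
  Talc: 62.00 × 0.05000 = 3.100 pbw
  ZrSiO4: 11.10 × 0.001000 = 0.01110 pbw
  Sodium sulfate: 30.38 × 0.5633 = 17.11 pbw
Total LOI = 25.91 pbw
Glass = batch − LOI = 138.2 − 25.91 = 112.3 pbw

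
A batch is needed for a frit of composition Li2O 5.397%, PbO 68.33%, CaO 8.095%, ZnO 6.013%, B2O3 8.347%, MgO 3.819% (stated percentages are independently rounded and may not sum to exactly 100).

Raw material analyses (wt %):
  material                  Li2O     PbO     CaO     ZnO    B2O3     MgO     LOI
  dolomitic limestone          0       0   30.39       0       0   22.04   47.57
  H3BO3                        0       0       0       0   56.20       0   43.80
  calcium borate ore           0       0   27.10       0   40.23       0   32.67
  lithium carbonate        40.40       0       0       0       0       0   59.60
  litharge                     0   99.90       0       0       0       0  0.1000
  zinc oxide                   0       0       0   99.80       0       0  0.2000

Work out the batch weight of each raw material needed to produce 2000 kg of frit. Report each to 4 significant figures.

Mid-chain values are displayed rounded to four significant digits between the steps; the working math keeps exact precision throughout. Exactly one rounding is applied to every reported figure — derived quantities (six oxide percentages, totals, LOI, yield, net glass mass) are rebuilt in exact precision starting from the weights at 2000 kg of glass, precisely as stated by either problem or answer.
Target oxide masses per 2000 kg frit:
  Li2O: 5.397% × 2000 = 107.9 kg
  PbO: 68.33% × 2000 = 1367 kg
  CaO: 8.095% × 2000 = 161.9 kg
  ZnO: 6.013% × 2000 = 120.3 kg
  B2O3: 8.347% × 2000 = 166.9 kg
  MgO: 3.819% × 2000 = 76.38 kg
Mass-balance tally per oxide working from each reported weight, versus the basis set out (each sum matches its target mass inside rounding margins):
  Li2O: 267.2·0.4040 = 107.9 kg (target 107.9 kg)
  PbO: 1368·0.9990 = 1367 kg (target 1367 kg)
  CaO: 346.6·0.3039 + 208.8·0.2710 = 161.9 kg (target 161.9 kg)
  ZnO: 120.5·0.9980 = 120.3 kg (target 120.3 kg)
  B2O3: 147.6·0.5620 + 208.8·0.4023 = 167.0 kg (target 166.9 kg)
  MgO: 346.6·0.2204 = 76.39 kg (target 76.38 kg)
Glass-mass sanity pass: whole batch net of LOI = 2000 kg (the targets, summed, come to 2000 kg; against the stated basis, 2000 kg — rounding explains the deltas).
Total batch = Σ batch = 2459 kg; LOI loss = Σ batch·LOI = 458.6 kg; yield = glass ÷ total batch = 81.35%.

Batch per 2000 kg frit:
  dolomitic limestone: 346.6 kg
  H3BO3: 147.6 kg
  calcium borate ore: 208.8 kg
  lithium carbonate: 267.2 kg
  litharge: 1368 kg
  zinc oxide: 120.5 kg
Total batch = 2459 kg; LOI loss = 458.6 kg; yield = 81.35%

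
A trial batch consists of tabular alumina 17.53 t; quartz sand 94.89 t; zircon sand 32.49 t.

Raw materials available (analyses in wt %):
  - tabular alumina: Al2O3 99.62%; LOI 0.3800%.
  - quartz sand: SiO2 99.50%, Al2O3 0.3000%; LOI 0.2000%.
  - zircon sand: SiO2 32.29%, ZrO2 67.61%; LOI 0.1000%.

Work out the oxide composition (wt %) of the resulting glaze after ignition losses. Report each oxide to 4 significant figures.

Glass mass = 144.6 t (batch 144.9 − LOI 0.2889).
Composition: SiO2 72.54%, Al2O3 12.27%, ZrO2 15.19%

All arithmetic runs at full precision from start to finish. In-progress results are displayed, with 4-significant-figure rounding, in the printout; a single rounding produces each reported figure. Derived quantities are recomputed from the batch weights on 144.6 t of glass in full float precision (three oxide percentages, yield, the totals, ignition loss, net glass mass) exactly as printed in the problem or answer text.
Oxide masses out of the charge:
  SiO2: 94.89·0.9950 + 32.49·0.3229 = 104.9 t
  Al2O3: 17.53·0.9962 + 94.89·0.003000 = 17.75 t
  ZrO2: 32.49·0.6761 = 21.97 t
LOI: 17.53·0.003800 + 94.89·0.002000 + 32.49·0.001000 = 0.2889 t
The glass mass, total less LOI, = 144.9 − 0.2889 = 144.6 t (= the summed oxide contributions)
each oxide over glass, ×100, is wt %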